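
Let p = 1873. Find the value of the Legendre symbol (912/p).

Pull out 2^4: since 1873 ≡ 1 (mod 8), (2/1873) = +1, so (2/1873)^4 = +1.
Reciprocity: 57 ≡ 1 and 1873 ≡ 1 (mod 4), so (57/1873) = +(1873/57).
Reduce top mod 57: now compute (49/57).
Reciprocity: 49 ≡ 1 and 57 ≡ 1 (mod 4), so (49/57) = +(57/49).
Reduce top mod 49: now compute (8/49).
Pull out 2^3: since 49 ≡ 1 (mod 8), (2/49) = +1, so (2/49)^3 = +1.
Reached (1/49) = 1. Collecting the sign flips along the way, the symbol is +1.

1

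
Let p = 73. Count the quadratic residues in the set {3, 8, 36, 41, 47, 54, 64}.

(3/73) = +1 → QR.
(8/73) = +1 → QR.
(36/73) = +1 → QR.
(41/73) = +1 → QR.
(47/73) = -1 → non-residue.
(54/73) = +1 → QR.
(64/73) = +1 → QR.
Total quadratic residues among the 7: 6.

6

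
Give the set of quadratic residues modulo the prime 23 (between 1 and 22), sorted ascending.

Square k = 1,…,11 (k and 23−k give the same square):
1²=1, 2²=4, 3²=9, 4²=16, 5²≡2, 6²≡13, 7²≡3, 8²≡18, 9²≡12, 10²≡8, 11²≡6 (mod 23).
So the quadratic residues mod 23 are {1, 2, 3, 4, 6, 8, 9, 12, 13, 16, 18}.

1,2,3,4,6,8,9,12,13,16,18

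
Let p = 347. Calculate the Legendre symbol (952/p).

First reduce: 952 ≡ 258 (mod 347).
Pull out 2: since 347 ≡ 3 (mod 8), (2/347) = -1.
Reciprocity: 129 ≡ 1 and 347 ≡ 3 (mod 4), so (129/347) = +(347/129).
Reduce top mod 129: now compute (89/129).
Reciprocity: 89 ≡ 1 and 129 ≡ 1 (mod 4), so (89/129) = +(129/89).
Reduce top mod 89: now compute (40/89).
Pull out 2^3: since 89 ≡ 1 (mod 8), (2/89) = +1, so (2/89)^3 = +1.
Reciprocity: 5 ≡ 1 and 89 ≡ 1 (mod 4), so (5/89) = +(89/5).
Reduce top mod 5: now compute (4/5).
Pull out 2^2: since 5 ≡ 5 (mod 8), (2/5) = -1, so (2/5)^2 = +1.
Reached (1/5) = 1. Collecting the sign flips along the way, the symbol is -1.

-1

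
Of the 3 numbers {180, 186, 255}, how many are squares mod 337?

1

(180/337) = -1 → non-residue.
(186/337) = -1 → non-residue.
(255/337) = +1 → QR.
Total quadratic residues among the 3: 1.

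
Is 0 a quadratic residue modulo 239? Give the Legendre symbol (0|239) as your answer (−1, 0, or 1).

Top reduces to 0: gcd > 1, so the symbol is 0.

0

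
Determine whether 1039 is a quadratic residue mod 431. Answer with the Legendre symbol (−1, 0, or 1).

1

First reduce: 1039 ≡ 177 (mod 431).
Reciprocity: 177 ≡ 1 and 431 ≡ 3 (mod 4), so (177/431) = +(431/177).
Reduce top mod 177: now compute (77/177).
Reciprocity: 77 ≡ 1 and 177 ≡ 1 (mod 4), so (77/177) = +(177/77).
Reduce top mod 77: now compute (23/77).
Reciprocity: 23 ≡ 3 and 77 ≡ 1 (mod 4), so (23/77) = +(77/23).
Reduce top mod 23: now compute (8/23).
Pull out 2^3: since 23 ≡ 7 (mod 8), (2/23) = +1, so (2/23)^3 = +1.
Reached (1/23) = 1. Collecting the sign flips along the way, the symbol is +1.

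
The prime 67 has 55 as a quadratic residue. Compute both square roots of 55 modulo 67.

Since 67 ≡ 3 (mod 4), a square root of 55 is 55^((67+1)/4) = 55^17 mod 67.
Repeated squaring: 55^2≡10, 55^4≡33, 55^8≡17, 55^16≡21 (mod 67).
55^17 = 55^(16+1) ≡ 16 (mod 67).
Check: 16² = 256 ≡ 55 (mod 67). The two roots are 16 and 51.

16, 51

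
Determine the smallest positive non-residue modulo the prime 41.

3

(2/41) = +1, so 2 is a residue.
(3/41) = −1, so 3 is the smallest positive non-residue mod 41.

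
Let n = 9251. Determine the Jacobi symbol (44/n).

0

Pull out 2^2: since 9251 ≡ 3 (mod 8), (2/9251) = -1, so (2/9251)^2 = +1.
Reciprocity: 11 ≡ 3 and 9251 ≡ 3 (mod 4), so (11/9251) = −(9251/11).
Reduce top mod 11: now compute (0/11).
Top reduces to 0: gcd > 1, so the symbol is 0.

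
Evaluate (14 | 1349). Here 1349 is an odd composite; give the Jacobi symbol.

Pull out 2: since 1349 ≡ 5 (mod 8), (2/1349) = -1.
Reciprocity: 7 ≡ 3 and 1349 ≡ 1 (mod 4), so (7/1349) = +(1349/7).
Reduce top mod 7: now compute (5/7).
Reciprocity: 5 ≡ 1 and 7 ≡ 3 (mod 4), so (5/7) = +(7/5).
Reduce top mod 5: now compute (2/5).
Pull out 2: since 5 ≡ 5 (mod 8), (2/5) = -1.
Reached (1/5) = 1. Collecting the sign flips along the way, the symbol is +1.

1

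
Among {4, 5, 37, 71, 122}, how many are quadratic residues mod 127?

(4/127) = +1 → QR.
(5/127) = -1 → non-residue.
(37/127) = +1 → QR.
(71/127) = +1 → QR.
(122/127) = +1 → QR.
Total quadratic residues among the 5: 4.

4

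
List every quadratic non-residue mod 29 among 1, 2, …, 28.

2,3,8,10,11,12,14,15,17,18,19,21,26,27

Square k = 1,…,14 (k and 29−k give the same square):
1²=1, 2²=4, 3²=9, 4²=16, 5²=25, 6²≡7, 7²≡20, 8²≡6, 9²≡23, 10²≡13, 11²≡5, 12²≡28, 13²≡24, 14²≡22 (mod 29).
The residues are {1, 4, 5, 6, 7, 9, 13, 16, 20, 22, 23, 24, 25, 28}; the non-residues are the remaining 14 nonzero classes.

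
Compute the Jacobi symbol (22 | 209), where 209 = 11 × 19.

Pull out 2: since 209 ≡ 1 (mod 8), (2/209) = +1.
Reciprocity: 11 ≡ 3 and 209 ≡ 1 (mod 4), so (11/209) = +(209/11).
Reduce top mod 11: now compute (0/11).
Top reduces to 0: gcd > 1, so the symbol is 0.

0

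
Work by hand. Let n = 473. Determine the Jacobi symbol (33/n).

0

Reciprocity: 33 ≡ 1 and 473 ≡ 1 (mod 4), so (33/473) = +(473/33).
Reduce top mod 33: now compute (11/33).
Reciprocity: 11 ≡ 3 and 33 ≡ 1 (mod 4), so (11/33) = +(33/11).
Reduce top mod 11: now compute (0/11).
Top reduces to 0: gcd > 1, so the symbol is 0.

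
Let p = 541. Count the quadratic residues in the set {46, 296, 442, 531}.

(46/541) = -1 → non-residue.
(296/541) = +1 → QR.
(442/541) = -1 → non-residue.
(531/541) = -1 → non-residue.
Total quadratic residues among the 4: 1.

1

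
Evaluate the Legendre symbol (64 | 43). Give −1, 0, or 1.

1

Euler's criterion: (64/43) ≡ 21^21 (mod 43).
21^2 ≡ 11 (mod 43)
21^4 ≡ 35 (mod 43)
21^8 ≡ 21 (mod 43)
21^16 ≡ 11 (mod 43)
21^21 = 21^(16+4+1) ≡ 1 (mod 43).
Result is 1, so (64/43) = 1.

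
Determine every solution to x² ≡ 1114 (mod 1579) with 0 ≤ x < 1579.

Since 1579 ≡ 3 (mod 4), a square root of 1114 is 1114^((1579+1)/4) = 1114^395 mod 1579.
Repeated squaring: 1114^2≡1481, 1114^4≡130, 1114^8≡1110, 1114^16≡480, 1114^32≡1445, 1114^64≡587, 1114^128≡347, 1114^256≡405 (mod 1579).
1114^395 = 1114^(256+128+8+2+1) ≡ 898 (mod 1579).
Check: 898² = 806404 ≡ 1114 (mod 1579). The two roots are 681 and 898.

681, 898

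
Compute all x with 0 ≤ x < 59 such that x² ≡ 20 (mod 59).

Since 59 ≡ 3 (mod 4), a square root of 20 is 20^((59+1)/4) = 20^15 mod 59.
Repeated squaring: 20^2≡46, 20^4≡51, 20^8≡5 (mod 59).
20^15 = 20^(8+4+2+1) ≡ 16 (mod 59).
Check: 16² = 256 ≡ 20 (mod 59). The two roots are 16 and 43.

16, 43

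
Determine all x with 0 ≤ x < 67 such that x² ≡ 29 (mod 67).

30, 37

Since 67 ≡ 3 (mod 4), a square root of 29 is 29^((67+1)/4) = 29^17 mod 67.
Repeated squaring: 29^2≡37, 29^4≡29, 29^8≡37, 29^16≡29 (mod 67).
29^17 = 29^(16+1) ≡ 37 (mod 67).
Check: 37² = 1369 ≡ 29 (mod 67). The two roots are 30 and 37.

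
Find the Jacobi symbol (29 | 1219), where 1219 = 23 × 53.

Reciprocity: 29 ≡ 1 and 1219 ≡ 3 (mod 4), so (29/1219) = +(1219/29).
Reduce top mod 29: now compute (1/29).
Reached (1/29) = 1. Collecting the sign flips along the way, the symbol is +1.

1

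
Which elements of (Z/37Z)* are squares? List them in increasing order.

Square k = 1,…,18 (k and 37−k give the same square):
1²=1, 2²=4, 3²=9, 4²=16, 5²=25, 6²=36, 7²≡12, 8²≡27, 9²≡7, 10²≡26, 11²≡10, 12²≡33, 13²≡21, 14²≡11, 15²≡3, 16²≡34, 17²≡30, 18²≡28 (mod 37).
So the quadratic residues mod 37 are {1, 3, 4, 7, 9, 10, 11, 12, 16, 21, 25, 26, 27, 28, 30, 33, 34, 36}.

1, 3, 4, 7, 9, 10, 11, 12, 16, 21, 25, 26, 27, 28, 30, 33, 34, 36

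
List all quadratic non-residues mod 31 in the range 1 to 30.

3,6,11,12,13,15,17,21,22,23,24,26,27,29,30

Square k = 1,…,15 (k and 31−k give the same square):
1²=1, 2²=4, 3²=9, 4²=16, 5²=25, 6²≡5, 7²≡18, 8²≡2, 9²≡19, 10²≡7, 11²≡28, 12²≡20, 13²≡14, 14²≡10, 15²≡8 (mod 31).
The residues are {1, 2, 4, 5, 7, 8, 9, 10, 14, 16, 18, 19, 20, 25, 28}; the non-residues are the remaining 15 nonzero classes.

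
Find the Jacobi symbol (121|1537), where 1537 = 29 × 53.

Reciprocity: 121 ≡ 1 and 1537 ≡ 1 (mod 4), so (121/1537) = +(1537/121).
Reduce top mod 121: now compute (85/121).
Reciprocity: 85 ≡ 1 and 121 ≡ 1 (mod 4), so (85/121) = +(121/85).
Reduce top mod 85: now compute (36/85).
Pull out 2^2: since 85 ≡ 5 (mod 8), (2/85) = -1, so (2/85)^2 = +1.
Reciprocity: 9 ≡ 1 and 85 ≡ 1 (mod 4), so (9/85) = +(85/9).
Reduce top mod 9: now compute (4/9).
Pull out 2^2: since 9 ≡ 1 (mod 8), (2/9) = +1, so (2/9)^2 = +1.
Reached (1/9) = 1. Collecting the sign flips along the way, the symbol is +1.

1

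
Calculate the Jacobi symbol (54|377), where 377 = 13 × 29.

-1

Pull out 2: since 377 ≡ 1 (mod 8), (2/377) = +1.
Reciprocity: 27 ≡ 3 and 377 ≡ 1 (mod 4), so (27/377) = +(377/27).
Reduce top mod 27: now compute (26/27).
Pull out 2: since 27 ≡ 3 (mod 8), (2/27) = -1.
Reciprocity: 13 ≡ 1 and 27 ≡ 3 (mod 4), so (13/27) = +(27/13).
Reduce top mod 13: now compute (1/13).
Reached (1/13) = 1. Collecting the sign flips along the way, the symbol is -1.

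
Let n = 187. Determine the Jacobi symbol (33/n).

Reciprocity: 33 ≡ 1 and 187 ≡ 3 (mod 4), so (33/187) = +(187/33).
Reduce top mod 33: now compute (22/33).
Pull out 2: since 33 ≡ 1 (mod 8), (2/33) = +1.
Reciprocity: 11 ≡ 3 and 33 ≡ 1 (mod 4), so (11/33) = +(33/11).
Reduce top mod 11: now compute (0/11).
Top reduces to 0: gcd > 1, so the symbol is 0.

0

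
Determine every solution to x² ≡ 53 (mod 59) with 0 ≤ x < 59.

17, 42

Since 59 ≡ 3 (mod 4), a square root of 53 is 53^((59+1)/4) = 53^15 mod 59.
Repeated squaring: 53^2≡36, 53^4≡57, 53^8≡4 (mod 59).
53^15 = 53^(8+4+2+1) ≡ 17 (mod 59).
Check: 17² = 289 ≡ 53 (mod 59). The two roots are 17 and 42.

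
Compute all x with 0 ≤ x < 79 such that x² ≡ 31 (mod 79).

30, 49

Since 79 ≡ 3 (mod 4), a square root of 31 is 31^((79+1)/4) = 31^20 mod 79.
Repeated squaring: 31^2≡13, 31^4≡11, 31^8≡42, 31^16≡26 (mod 79).
31^20 = 31^(16+4) ≡ 49 (mod 79).
Check: 49² = 2401 ≡ 31 (mod 79). The two roots are 30 and 49.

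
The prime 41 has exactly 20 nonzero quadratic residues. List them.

Square k = 1,…,20 (k and 41−k give the same square):
1²=1, 2²=4, 3²=9, 4²=16, 5²=25, 6²=36, 7²≡8, 8²≡23, 9²≡40, 10²≡18, 11²≡39, 12²≡21, 13²≡5, 14²≡32, 15²≡20, 16²≡10, 17²≡2, 18²≡37, 19²≡33, 20²≡31 (mod 41).
So the quadratic residues mod 41 are {1, 2, 4, 5, 8, 9, 10, 16, 18, 20, 21, 23, 25, 31, 32, 33, 36, 37, 39, 40}.

1, 2, 4, 5, 8, 9, 10, 16, 18, 20, 21, 23, 25, 31, 32, 33, 36, 37, 39, 40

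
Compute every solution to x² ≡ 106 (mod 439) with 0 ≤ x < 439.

87, 352

Since 439 ≡ 3 (mod 4), a square root of 106 is 106^((439+1)/4) = 106^110 mod 439.
Repeated squaring: 106^2≡261, 106^4≡76, 106^8≡69, 106^16≡371, 106^32≡234, 106^64≡320 (mod 439).
106^110 = 106^(64+32+8+4+2) ≡ 352 (mod 439).
Check: 352² = 123904 ≡ 106 (mod 439). The two roots are 87 and 352.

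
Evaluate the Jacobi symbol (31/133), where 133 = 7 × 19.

1

Reciprocity: 31 ≡ 3 and 133 ≡ 1 (mod 4), so (31/133) = +(133/31).
Reduce top mod 31: now compute (9/31).
Reciprocity: 9 ≡ 1 and 31 ≡ 3 (mod 4), so (9/31) = +(31/9).
Reduce top mod 9: now compute (4/9).
Pull out 2^2: since 9 ≡ 1 (mod 8), (2/9) = +1, so (2/9)^2 = +1.
Reached (1/9) = 1. Collecting the sign flips along the way, the symbol is +1.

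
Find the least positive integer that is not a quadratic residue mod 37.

2

(2/37) = −1, so 2 is the smallest positive non-residue mod 37.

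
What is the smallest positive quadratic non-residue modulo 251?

2

(2/251) = −1, so 2 is the smallest positive non-residue mod 251.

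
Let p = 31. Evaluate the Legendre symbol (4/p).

Euler's criterion: (4/31) ≡ 4^15 (mod 31).
4^2 ≡ 16 (mod 31)
4^4 ≡ 8 (mod 31)
4^8 ≡ 2 (mod 31)
4^15 = 4^(8+4+2+1) ≡ 1 (mod 31).
Result is 1, so (4/31) = 1.

1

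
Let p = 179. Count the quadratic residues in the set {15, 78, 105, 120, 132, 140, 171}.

(15/179) = +1 → QR.
(78/179) = -1 → non-residue.
(105/179) = -1 → non-residue.
(120/179) = -1 → non-residue.
(132/179) = -1 → non-residue.
(140/179) = -1 → non-residue.
(171/179) = +1 → QR.
Total quadratic residues among the 7: 2.

2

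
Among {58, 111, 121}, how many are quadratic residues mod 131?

(58/131) = +1 → QR.
(111/131) = -1 → non-residue.
(121/131) = +1 → QR.
Total quadratic residues among the 3: 2.

2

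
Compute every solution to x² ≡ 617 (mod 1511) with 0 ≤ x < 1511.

Since 1511 ≡ 3 (mod 4), a square root of 617 is 617^((1511+1)/4) = 617^378 mod 1511.
Repeated squaring: 617^2≡1428, 617^4≡845, 617^8≡833, 617^16≡340, 617^32≡764, 617^64≡450, 617^128≡26, 617^256≡676 (mod 1511).
617^378 = 617^(256+64+32+16+8+2) ≡ 342 (mod 1511).
Check: 342² = 116964 ≡ 617 (mod 1511). The two roots are 342 and 1169.

342, 1169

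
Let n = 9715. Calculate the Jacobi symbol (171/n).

Reciprocity: 171 ≡ 3 and 9715 ≡ 3 (mod 4), so (171/9715) = −(9715/171).
Reduce top mod 171: now compute (139/171).
Reciprocity: 139 ≡ 3 and 171 ≡ 3 (mod 4), so (139/171) = −(171/139).
Reduce top mod 139: now compute (32/139).
Pull out 2^5: since 139 ≡ 3 (mod 8), (2/139) = -1, so (2/139)^5 = -1.
Reached (1/139) = 1. Collecting the sign flips along the way, the symbol is -1.

-1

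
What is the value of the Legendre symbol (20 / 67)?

Pull out 2^2: since 67 ≡ 3 (mod 8), (2/67) = -1, so (2/67)^2 = +1.
Reciprocity: 5 ≡ 1 and 67 ≡ 3 (mod 4), so (5/67) = +(67/5).
Reduce top mod 5: now compute (2/5).
Pull out 2: since 5 ≡ 5 (mod 8), (2/5) = -1.
Reached (1/5) = 1. Collecting the sign flips along the way, the symbol is -1.

-1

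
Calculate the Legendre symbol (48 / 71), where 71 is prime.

Pull out 2^4: since 71 ≡ 7 (mod 8), (2/71) = +1, so (2/71)^4 = +1.
Reciprocity: 3 ≡ 3 and 71 ≡ 3 (mod 4), so (3/71) = −(71/3).
Reduce top mod 3: now compute (2/3).
Pull out 2: since 3 ≡ 3 (mod 8), (2/3) = -1.
Reached (1/3) = 1. Collecting the sign flips along the way, the symbol is +1.

1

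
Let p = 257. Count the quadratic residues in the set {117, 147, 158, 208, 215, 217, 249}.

5

(117/257) = +1 → QR.
(147/257) = -1 → non-residue.
(158/257) = +1 → QR.
(208/257) = +1 → QR.
(215/257) = +1 → QR.
(217/257) = -1 → non-residue.
(249/257) = +1 → QR.
Total quadratic residues among the 7: 5.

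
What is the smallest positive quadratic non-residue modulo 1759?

(2/1759) = +1, so 2 is a residue.
(3/1759) = −1, so 3 is the smallest positive non-residue mod 1759.

3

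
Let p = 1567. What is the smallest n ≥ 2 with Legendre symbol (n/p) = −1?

3

(2/1567) = +1, so 2 is a residue.
(3/1567) = −1, so 3 is the smallest positive non-residue mod 1567.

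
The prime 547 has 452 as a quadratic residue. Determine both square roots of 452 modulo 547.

Since 547 ≡ 3 (mod 4), a square root of 452 is 452^((547+1)/4) = 452^137 mod 547.
Repeated squaring: 452^2≡273, 452^4≡137, 452^8≡171, 452^16≡250, 452^32≡142, 452^64≡472, 452^128≡155 (mod 547).
452^137 = 452^(128+8+1) ≡ 413 (mod 547).
Check: 413² = 170569 ≡ 452 (mod 547). The two roots are 134 and 413.

134, 413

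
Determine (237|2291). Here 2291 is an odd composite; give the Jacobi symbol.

0

Reciprocity: 237 ≡ 1 and 2291 ≡ 3 (mod 4), so (237/2291) = +(2291/237).
Reduce top mod 237: now compute (158/237).
Pull out 2: since 237 ≡ 5 (mod 8), (2/237) = -1.
Reciprocity: 79 ≡ 3 and 237 ≡ 1 (mod 4), so (79/237) = +(237/79).
Reduce top mod 79: now compute (0/79).
Top reduces to 0: gcd > 1, so the symbol is 0.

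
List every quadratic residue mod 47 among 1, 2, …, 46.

1 2 3 4 6 7 8 9 12 14 16 17 18 21 24 25 27 28 32 34 36 37 42

Square k = 1,…,23 (k and 47−k give the same square):
1²=1, 2²=4, 3²=9, 4²=16, 5²=25, 6²=36, 7²≡2, 8²≡17, 9²≡34, 10²≡6, 11²≡27, 12²≡3, 13²≡28, 14²≡8, 15²≡37, 16²≡21, 17²≡7, 18²≡42, 19²≡32, 20²≡24, 21²≡18, 22²≡14, 23²≡12 (mod 47).
So the quadratic residues mod 47 are {1, 2, 3, 4, 6, 7, 8, 9, 12, 14, 16, 17, 18, 21, 24, 25, 27, 28, 32, 34, 36, 37, 42}.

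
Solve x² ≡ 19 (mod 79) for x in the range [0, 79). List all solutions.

16, 63

Since 79 ≡ 3 (mod 4), a square root of 19 is 19^((79+1)/4) = 19^20 mod 79.
Repeated squaring: 19^2≡45, 19^4≡50, 19^8≡51, 19^16≡73 (mod 79).
19^20 = 19^(16+4) ≡ 16 (mod 79).
Check: 16² = 256 ≡ 19 (mod 79). The two roots are 16 and 63.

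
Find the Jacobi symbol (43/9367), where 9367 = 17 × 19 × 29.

-1

Reciprocity: 43 ≡ 3 and 9367 ≡ 3 (mod 4), so (43/9367) = −(9367/43).
Reduce top mod 43: now compute (36/43).
Pull out 2^2: since 43 ≡ 3 (mod 8), (2/43) = -1, so (2/43)^2 = +1.
Reciprocity: 9 ≡ 1 and 43 ≡ 3 (mod 4), so (9/43) = +(43/9).
Reduce top mod 9: now compute (7/9).
Reciprocity: 7 ≡ 3 and 9 ≡ 1 (mod 4), so (7/9) = +(9/7).
Reduce top mod 7: now compute (2/7).
Pull out 2: since 7 ≡ 7 (mod 8), (2/7) = +1.
Reached (1/7) = 1. Collecting the sign flips along the way, the symbol is -1.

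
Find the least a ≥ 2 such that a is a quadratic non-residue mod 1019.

2

(2/1019) = −1, so 2 is the smallest positive non-residue mod 1019.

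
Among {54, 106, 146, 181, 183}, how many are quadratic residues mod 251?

2

(54/251) = -1 → non-residue.
(106/251) = +1 → QR.
(146/251) = -1 → non-residue.
(181/251) = +1 → QR.
(183/251) = -1 → non-residue.
Total quadratic residues among the 5: 2.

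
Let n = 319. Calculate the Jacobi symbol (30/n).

-1

Pull out 2: since 319 ≡ 7 (mod 8), (2/319) = +1.
Reciprocity: 15 ≡ 3 and 319 ≡ 3 (mod 4), so (15/319) = −(319/15).
Reduce top mod 15: now compute (4/15).
Pull out 2^2: since 15 ≡ 7 (mod 8), (2/15) = +1, so (2/15)^2 = +1.
Reached (1/15) = 1. Collecting the sign flips along the way, the symbol is -1.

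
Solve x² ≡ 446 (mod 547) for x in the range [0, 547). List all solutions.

Since 547 ≡ 3 (mod 4), a square root of 446 is 446^((547+1)/4) = 446^137 mod 547.
Repeated squaring: 446^2≡355, 446^4≡215, 446^8≡277, 446^16≡149, 446^32≡321, 446^64≡205, 446^128≡453 (mod 547).
446^137 = 446^(128+8+1) ≡ 409 (mod 547).
Check: 409² = 167281 ≡ 446 (mod 547). The two roots are 138 and 409.

138, 409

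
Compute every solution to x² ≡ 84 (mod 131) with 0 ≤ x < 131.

52, 79

Since 131 ≡ 3 (mod 4), a square root of 84 is 84^((131+1)/4) = 84^33 mod 131.
Repeated squaring: 84^2≡113, 84^4≡62, 84^8≡45, 84^16≡60, 84^32≡63 (mod 131).
84^33 = 84^(32+1) ≡ 52 (mod 131).
Check: 52² = 2704 ≡ 84 (mod 131). The two roots are 52 and 79.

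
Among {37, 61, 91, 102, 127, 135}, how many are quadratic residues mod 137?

3

(37/137) = +1 → QR.
(61/137) = +1 → QR.
(91/137) = -1 → non-residue.
(102/137) = -1 → non-residue.
(127/137) = -1 → non-residue.
(135/137) = +1 → QR.
Total quadratic residues among the 6: 3.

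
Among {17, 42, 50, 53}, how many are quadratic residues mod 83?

1

(17/83) = +1 → QR.
(42/83) = -1 → non-residue.
(50/83) = -1 → non-residue.
(53/83) = -1 → non-residue.
Total quadratic residues among the 4: 1.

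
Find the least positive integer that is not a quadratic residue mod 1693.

(2/1693) = −1, so 2 is the smallest positive non-residue mod 1693.

2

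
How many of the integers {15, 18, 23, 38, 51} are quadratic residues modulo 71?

3

(15/71) = +1 → QR.
(18/71) = +1 → QR.
(23/71) = -1 → non-residue.
(38/71) = +1 → QR.
(51/71) = -1 → non-residue.
Total quadratic residues among the 5: 3.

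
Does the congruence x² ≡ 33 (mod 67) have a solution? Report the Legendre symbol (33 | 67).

1

Reciprocity: 33 ≡ 1 and 67 ≡ 3 (mod 4), so (33/67) = +(67/33).
Reduce top mod 33: now compute (1/33).
Reached (1/33) = 1. Collecting the sign flips along the way, the symbol is +1.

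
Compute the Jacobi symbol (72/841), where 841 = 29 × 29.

1

Pull out 2^3: since 841 ≡ 1 (mod 8), (2/841) = +1, so (2/841)^3 = +1.
Reciprocity: 9 ≡ 1 and 841 ≡ 1 (mod 4), so (9/841) = +(841/9).
Reduce top mod 9: now compute (4/9).
Pull out 2^2: since 9 ≡ 1 (mod 8), (2/9) = +1, so (2/9)^2 = +1.
Reached (1/9) = 1. Collecting the sign flips along the way, the symbol is +1.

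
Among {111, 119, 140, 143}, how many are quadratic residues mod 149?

3

(111/149) = -1 → non-residue.
(119/149) = +1 → QR.
(140/149) = +1 → QR.
(143/149) = +1 → QR.
Total quadratic residues among the 4: 3.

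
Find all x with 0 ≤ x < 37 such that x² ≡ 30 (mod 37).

17, 20

37 ≡ 1 (mod 4), so we find a root by search.
Trying successive values, 17² = 289 ≡ 30 (mod 37). The other root is 37 − 17 = 20.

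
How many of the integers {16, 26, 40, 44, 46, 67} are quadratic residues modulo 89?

(16/89) = +1 → QR.
(26/89) = -1 → non-residue.
(40/89) = +1 → QR.
(44/89) = +1 → QR.
(46/89) = -1 → non-residue.
(67/89) = +1 → QR.
Total quadratic residues among the 6: 4.

4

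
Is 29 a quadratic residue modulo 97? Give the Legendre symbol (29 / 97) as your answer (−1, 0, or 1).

Euler's criterion: (29/97) ≡ 29^48 (mod 97).
29^2 ≡ 65 (mod 97)
29^4 ≡ 54 (mod 97)
29^8 ≡ 6 (mod 97)
29^16 ≡ 36 (mod 97)
29^32 ≡ 35 (mod 97)
29^48 = 29^(32+16) ≡ 96 (mod 97).
Result is 96 ≡ −1, so (29/97) = −1.

-1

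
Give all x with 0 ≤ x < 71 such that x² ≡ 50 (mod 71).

11, 60

Since 71 ≡ 3 (mod 4), a square root of 50 is 50^((71+1)/4) = 50^18 mod 71.
Repeated squaring: 50^2≡15, 50^4≡12, 50^8≡2, 50^16≡4 (mod 71).
50^18 = 50^(16+2) ≡ 60 (mod 71).
Check: 60² = 3600 ≡ 50 (mod 71). The two roots are 11 and 60.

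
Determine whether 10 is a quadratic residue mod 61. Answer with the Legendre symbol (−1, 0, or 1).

-1

Euler's criterion: (10/61) ≡ 10^30 (mod 61).
10^2 ≡ 39 (mod 61)
10^4 ≡ 57 (mod 61)
10^8 ≡ 16 (mod 61)
10^16 ≡ 12 (mod 61)
10^30 = 10^(16+8+4+2) ≡ 60 (mod 61).
Result is 60 ≡ −1, so (10/61) = −1.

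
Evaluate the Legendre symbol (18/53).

Pull out 2: since 53 ≡ 5 (mod 8), (2/53) = -1.
Reciprocity: 9 ≡ 1 and 53 ≡ 1 (mod 4), so (9/53) = +(53/9).
Reduce top mod 9: now compute (8/9).
Pull out 2^3: since 9 ≡ 1 (mod 8), (2/9) = +1, so (2/9)^3 = +1.
Reached (1/9) = 1. Collecting the sign flips along the way, the symbol is -1.

-1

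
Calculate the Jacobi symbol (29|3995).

Reciprocity: 29 ≡ 1 and 3995 ≡ 3 (mod 4), so (29/3995) = +(3995/29).
Reduce top mod 29: now compute (22/29).
Pull out 2: since 29 ≡ 5 (mod 8), (2/29) = -1.
Reciprocity: 11 ≡ 3 and 29 ≡ 1 (mod 4), so (11/29) = +(29/11).
Reduce top mod 11: now compute (7/11).
Reciprocity: 7 ≡ 3 and 11 ≡ 3 (mod 4), so (7/11) = −(11/7).
Reduce top mod 7: now compute (4/7).
Pull out 2^2: since 7 ≡ 7 (mod 8), (2/7) = +1, so (2/7)^2 = +1.
Reached (1/7) = 1. Collecting the sign flips along the way, the symbol is +1.

1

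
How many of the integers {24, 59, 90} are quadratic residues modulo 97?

1

(24/97) = +1 → QR.
(59/97) = -1 → non-residue.
(90/97) = -1 → non-residue.
Total quadratic residues among the 3: 1.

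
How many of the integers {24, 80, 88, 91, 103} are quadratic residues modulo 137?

(24/137) = -1 → non-residue.
(80/137) = -1 → non-residue.
(88/137) = +1 → QR.
(91/137) = -1 → non-residue.
(103/137) = +1 → QR.
Total quadratic residues among the 5: 2.

2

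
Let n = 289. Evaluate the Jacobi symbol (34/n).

Pull out 2: since 289 ≡ 1 (mod 8), (2/289) = +1.
Reciprocity: 17 ≡ 1 and 289 ≡ 1 (mod 4), so (17/289) = +(289/17).
Reduce top mod 17: now compute (0/17).
Top reduces to 0: gcd > 1, so the symbol is 0.

0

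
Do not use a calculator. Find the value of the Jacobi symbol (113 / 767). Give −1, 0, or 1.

-1

Reciprocity: 113 ≡ 1 and 767 ≡ 3 (mod 4), so (113/767) = +(767/113).
Reduce top mod 113: now compute (89/113).
Reciprocity: 89 ≡ 1 and 113 ≡ 1 (mod 4), so (89/113) = +(113/89).
Reduce top mod 89: now compute (24/89).
Pull out 2^3: since 89 ≡ 1 (mod 8), (2/89) = +1, so (2/89)^3 = +1.
Reciprocity: 3 ≡ 3 and 89 ≡ 1 (mod 4), so (3/89) = +(89/3).
Reduce top mod 3: now compute (2/3).
Pull out 2: since 3 ≡ 3 (mod 8), (2/3) = -1.
Reached (1/3) = 1. Collecting the sign flips along the way, the symbol is -1.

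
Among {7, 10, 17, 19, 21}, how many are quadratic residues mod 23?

0

(7/23) = -1 → non-residue.
(10/23) = -1 → non-residue.
(17/23) = -1 → non-residue.
(19/23) = -1 → non-residue.
(21/23) = -1 → non-residue.
Total quadratic residues among the 5: 0.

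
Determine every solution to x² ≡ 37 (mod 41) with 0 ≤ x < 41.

18, 23

41 ≡ 1 (mod 4), so we find a root by search.
Trying successive values, 18² = 324 ≡ 37 (mod 41). The other root is 41 − 18 = 23.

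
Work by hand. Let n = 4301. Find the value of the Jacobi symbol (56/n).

Pull out 2^3: since 4301 ≡ 5 (mod 8), (2/4301) = -1, so (2/4301)^3 = -1.
Reciprocity: 7 ≡ 3 and 4301 ≡ 1 (mod 4), so (7/4301) = +(4301/7).
Reduce top mod 7: now compute (3/7).
Reciprocity: 3 ≡ 3 and 7 ≡ 3 (mod 4), so (3/7) = −(7/3).
Reduce top mod 3: now compute (1/3).
Reached (1/3) = 1. Collecting the sign flips along the way, the symbol is +1.

1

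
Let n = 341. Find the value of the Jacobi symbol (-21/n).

1

First reduce: -21 ≡ 320 (mod 341).
Pull out 2^6: since 341 ≡ 5 (mod 8), (2/341) = -1, so (2/341)^6 = +1.
Reciprocity: 5 ≡ 1 and 341 ≡ 1 (mod 4), so (5/341) = +(341/5).
Reduce top mod 5: now compute (1/5).
Reached (1/5) = 1. Collecting the sign flips along the way, the symbol is +1.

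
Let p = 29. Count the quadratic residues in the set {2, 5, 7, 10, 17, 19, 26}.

(2/29) = -1 → non-residue.
(5/29) = +1 → QR.
(7/29) = +1 → QR.
(10/29) = -1 → non-residue.
(17/29) = -1 → non-residue.
(19/29) = -1 → non-residue.
(26/29) = -1 → non-residue.
Total quadratic residues among the 7: 2.

2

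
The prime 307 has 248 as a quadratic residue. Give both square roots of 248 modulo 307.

Since 307 ≡ 3 (mod 4), a square root of 248 is 248^((307+1)/4) = 248^77 mod 307.
Repeated squaring: 248^2≡104, 248^4≡71, 248^8≡129, 248^16≡63, 248^32≡285, 248^64≡177 (mod 307).
248^77 = 248^(64+8+4+1) ≡ 255 (mod 307).
Check: 255² = 65025 ≡ 248 (mod 307). The two roots are 52 and 255.

52, 255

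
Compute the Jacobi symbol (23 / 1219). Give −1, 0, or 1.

0

Reciprocity: 23 ≡ 3 and 1219 ≡ 3 (mod 4), so (23/1219) = −(1219/23).
Reduce top mod 23: now compute (0/23).
Top reduces to 0: gcd > 1, so the symbol is 0.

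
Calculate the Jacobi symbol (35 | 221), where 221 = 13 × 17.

Reciprocity: 35 ≡ 3 and 221 ≡ 1 (mod 4), so (35/221) = +(221/35).
Reduce top mod 35: now compute (11/35).
Reciprocity: 11 ≡ 3 and 35 ≡ 3 (mod 4), so (11/35) = −(35/11).
Reduce top mod 11: now compute (2/11).
Pull out 2: since 11 ≡ 3 (mod 8), (2/11) = -1.
Reached (1/11) = 1. Collecting the sign flips along the way, the symbol is +1.

1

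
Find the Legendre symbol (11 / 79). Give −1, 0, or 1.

1

Euler's criterion: (11/79) ≡ 11^39 (mod 79).
11^2 ≡ 42 (mod 79)
11^4 ≡ 26 (mod 79)
11^8 ≡ 44 (mod 79)
11^16 ≡ 40 (mod 79)
11^32 ≡ 20 (mod 79)
11^39 = 11^(32+4+2+1) ≡ 1 (mod 79).
Result is 1, so (11/79) = 1.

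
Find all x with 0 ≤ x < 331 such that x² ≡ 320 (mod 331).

122, 209

Since 331 ≡ 3 (mod 4), a square root of 320 is 320^((331+1)/4) = 320^83 mod 331.
Repeated squaring: 320^2≡121, 320^4≡77, 320^8≡302, 320^16≡179, 320^32≡265, 320^64≡53 (mod 331).
320^83 = 320^(64+16+2+1) ≡ 122 (mod 331).
Check: 122² = 14884 ≡ 320 (mod 331). The two roots are 122 and 209.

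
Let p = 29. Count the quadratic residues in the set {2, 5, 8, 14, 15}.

(2/29) = -1 → non-residue.
(5/29) = +1 → QR.
(8/29) = -1 → non-residue.
(14/29) = -1 → non-residue.
(15/29) = -1 → non-residue.
Total quadratic residues among the 5: 1.

1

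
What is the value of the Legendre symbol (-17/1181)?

First reduce: -17 ≡ 1164 (mod 1181).
Pull out 2^2: since 1181 ≡ 5 (mod 8), (2/1181) = -1, so (2/1181)^2 = +1.
Reciprocity: 291 ≡ 3 and 1181 ≡ 1 (mod 4), so (291/1181) = +(1181/291).
Reduce top mod 291: now compute (17/291).
Reciprocity: 17 ≡ 1 and 291 ≡ 3 (mod 4), so (17/291) = +(291/17).
Reduce top mod 17: now compute (2/17).
Pull out 2: since 17 ≡ 1 (mod 8), (2/17) = +1.
Reached (1/17) = 1. Collecting the sign flips along the way, the symbol is +1.

1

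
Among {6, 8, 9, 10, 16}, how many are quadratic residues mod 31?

4

(6/31) = -1 → non-residue.
(8/31) = +1 → QR.
(9/31) = +1 → QR.
(10/31) = +1 → QR.
(16/31) = +1 → QR.
Total quadratic residues among the 5: 4.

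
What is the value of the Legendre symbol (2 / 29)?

Pull out 2: since 29 ≡ 5 (mod 8), (2/29) = -1.
Reached (1/29) = 1. Collecting the sign flips along the way, the symbol is -1.

-1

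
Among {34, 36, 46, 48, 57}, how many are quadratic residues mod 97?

2

(34/97) = -1 → non-residue.
(36/97) = +1 → QR.
(46/97) = -1 → non-residue.
(48/97) = +1 → QR.
(57/97) = -1 → non-residue.
Total quadratic residues among the 5: 2.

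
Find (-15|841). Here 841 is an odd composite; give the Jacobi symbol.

First reduce: -15 ≡ 826 (mod 841).
Pull out 2: since 841 ≡ 1 (mod 8), (2/841) = +1.
Reciprocity: 413 ≡ 1 and 841 ≡ 1 (mod 4), so (413/841) = +(841/413).
Reduce top mod 413: now compute (15/413).
Reciprocity: 15 ≡ 3 and 413 ≡ 1 (mod 4), so (15/413) = +(413/15).
Reduce top mod 15: now compute (8/15).
Pull out 2^3: since 15 ≡ 7 (mod 8), (2/15) = +1, so (2/15)^3 = +1.
Reached (1/15) = 1. Collecting the sign flips along the way, the symbol is +1.

1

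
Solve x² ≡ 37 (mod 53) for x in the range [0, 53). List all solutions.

53 ≡ 1 (mod 4), so we find a root by search.
Trying successive values, 14² = 196 ≡ 37 (mod 53). The other root is 53 − 14 = 39.

14, 39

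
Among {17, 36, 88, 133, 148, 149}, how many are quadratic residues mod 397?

2

(17/397) = -1 → non-residue.
(36/397) = +1 → QR.
(88/397) = -1 → non-residue.
(133/397) = -1 → non-residue.
(148/397) = +1 → QR.
(149/397) = -1 → non-residue.
Total quadratic residues among the 6: 2.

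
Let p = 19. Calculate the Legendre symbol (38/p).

First reduce: 38 ≡ 0 (mod 19).
Top reduces to 0: gcd > 1, so the symbol is 0.

0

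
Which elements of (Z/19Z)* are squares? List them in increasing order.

Square k = 1,…,9 (k and 19−k give the same square):
1²=1, 2²=4, 3²=9, 4²=16, 5²≡6, 6²≡17, 7²≡11, 8²≡7, 9²≡5 (mod 19).
So the quadratic residues mod 19 are {1, 4, 5, 6, 7, 9, 11, 16, 17}.

1, 4, 5, 6, 7, 9, 11, 16, 17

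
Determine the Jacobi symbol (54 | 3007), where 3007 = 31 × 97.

-1

Pull out 2: since 3007 ≡ 7 (mod 8), (2/3007) = +1.
Reciprocity: 27 ≡ 3 and 3007 ≡ 3 (mod 4), so (27/3007) = −(3007/27).
Reduce top mod 27: now compute (10/27).
Pull out 2: since 27 ≡ 3 (mod 8), (2/27) = -1.
Reciprocity: 5 ≡ 1 and 27 ≡ 3 (mod 4), so (5/27) = +(27/5).
Reduce top mod 5: now compute (2/5).
Pull out 2: since 5 ≡ 5 (mod 8), (2/5) = -1.
Reached (1/5) = 1. Collecting the sign flips along the way, the symbol is -1.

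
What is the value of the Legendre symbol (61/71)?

-1

Reciprocity: 61 ≡ 1 and 71 ≡ 3 (mod 4), so (61/71) = +(71/61).
Reduce top mod 61: now compute (10/61).
Pull out 2: since 61 ≡ 5 (mod 8), (2/61) = -1.
Reciprocity: 5 ≡ 1 and 61 ≡ 1 (mod 4), so (5/61) = +(61/5).
Reduce top mod 5: now compute (1/5).
Reached (1/5) = 1. Collecting the sign flips along the way, the symbol is -1.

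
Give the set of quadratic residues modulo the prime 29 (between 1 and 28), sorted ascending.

Square k = 1,…,14 (k and 29−k give the same square):
1²=1, 2²=4, 3²=9, 4²=16, 5²=25, 6²≡7, 7²≡20, 8²≡6, 9²≡23, 10²≡13, 11²≡5, 12²≡28, 13²≡24, 14²≡22 (mod 29).
So the quadratic residues mod 29 are {1, 4, 5, 6, 7, 9, 13, 16, 20, 22, 23, 24, 25, 28}.

1, 4, 5, 6, 7, 9, 13, 16, 20, 22, 23, 24, 25, 28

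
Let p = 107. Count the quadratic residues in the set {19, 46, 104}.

1

(19/107) = +1 → QR.
(46/107) = -1 → non-residue.
(104/107) = -1 → non-residue.
Total quadratic residues among the 3: 1.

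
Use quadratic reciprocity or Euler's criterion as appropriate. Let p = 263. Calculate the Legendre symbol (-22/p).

First reduce: -22 ≡ 241 (mod 263).
Reciprocity: 241 ≡ 1 and 263 ≡ 3 (mod 4), so (241/263) = +(263/241).
Reduce top mod 241: now compute (22/241).
Pull out 2: since 241 ≡ 1 (mod 8), (2/241) = +1.
Reciprocity: 11 ≡ 3 and 241 ≡ 1 (mod 4), so (11/241) = +(241/11).
Reduce top mod 11: now compute (10/11).
Pull out 2: since 11 ≡ 3 (mod 8), (2/11) = -1.
Reciprocity: 5 ≡ 1 and 11 ≡ 3 (mod 4), so (5/11) = +(11/5).
Reduce top mod 5: now compute (1/5).
Reached (1/5) = 1. Collecting the sign flips along the way, the symbol is -1.

-1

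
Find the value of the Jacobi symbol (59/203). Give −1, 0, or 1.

Reciprocity: 59 ≡ 3 and 203 ≡ 3 (mod 4), so (59/203) = −(203/59).
Reduce top mod 59: now compute (26/59).
Pull out 2: since 59 ≡ 3 (mod 8), (2/59) = -1.
Reciprocity: 13 ≡ 1 and 59 ≡ 3 (mod 4), so (13/59) = +(59/13).
Reduce top mod 13: now compute (7/13).
Reciprocity: 7 ≡ 3 and 13 ≡ 1 (mod 4), so (7/13) = +(13/7).
Reduce top mod 7: now compute (6/7).
Pull out 2: since 7 ≡ 7 (mod 8), (2/7) = +1.
Reciprocity: 3 ≡ 3 and 7 ≡ 3 (mod 4), so (3/7) = −(7/3).
Reduce top mod 3: now compute (1/3).
Reached (1/3) = 1. Collecting the sign flips along the way, the symbol is -1.

-1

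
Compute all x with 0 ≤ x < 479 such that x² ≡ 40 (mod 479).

85, 394

Since 479 ≡ 3 (mod 4), a square root of 40 is 40^((479+1)/4) = 40^120 mod 479.
Repeated squaring: 40^2≡163, 40^4≡224, 40^8≡360, 40^16≡270, 40^32≡92, 40^64≡321 (mod 479).
40^120 = 40^(64+32+16+8) ≡ 394 (mod 479).
Check: 394² = 155236 ≡ 40 (mod 479). The two roots are 85 and 394.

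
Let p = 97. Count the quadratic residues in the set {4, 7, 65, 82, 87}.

(4/97) = +1 → QR.
(7/97) = -1 → non-residue.
(65/97) = +1 → QR.
(82/97) = -1 → non-residue.
(87/97) = -1 → non-residue.
Total quadratic residues among the 5: 2.

2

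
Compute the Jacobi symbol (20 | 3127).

Pull out 2^2: since 3127 ≡ 7 (mod 8), (2/3127) = +1, so (2/3127)^2 = +1.
Reciprocity: 5 ≡ 1 and 3127 ≡ 3 (mod 4), so (5/3127) = +(3127/5).
Reduce top mod 5: now compute (2/5).
Pull out 2: since 5 ≡ 5 (mod 8), (2/5) = -1.
Reached (1/5) = 1. Collecting the sign flips along the way, the symbol is -1.

-1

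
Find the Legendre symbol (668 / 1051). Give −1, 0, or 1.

Pull out 2^2: since 1051 ≡ 3 (mod 8), (2/1051) = -1, so (2/1051)^2 = +1.
Reciprocity: 167 ≡ 3 and 1051 ≡ 3 (mod 4), so (167/1051) = −(1051/167).
Reduce top mod 167: now compute (49/167).
Reciprocity: 49 ≡ 1 and 167 ≡ 3 (mod 4), so (49/167) = +(167/49).
Reduce top mod 49: now compute (20/49).
Pull out 2^2: since 49 ≡ 1 (mod 8), (2/49) = +1, so (2/49)^2 = +1.
Reciprocity: 5 ≡ 1 and 49 ≡ 1 (mod 4), so (5/49) = +(49/5).
Reduce top mod 5: now compute (4/5).
Pull out 2^2: since 5 ≡ 5 (mod 8), (2/5) = -1, so (2/5)^2 = +1.
Reached (1/5) = 1. Collecting the sign flips along the way, the symbol is -1.

-1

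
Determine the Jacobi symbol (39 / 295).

-1

Reciprocity: 39 ≡ 3 and 295 ≡ 3 (mod 4), so (39/295) = −(295/39).
Reduce top mod 39: now compute (22/39).
Pull out 2: since 39 ≡ 7 (mod 8), (2/39) = +1.
Reciprocity: 11 ≡ 3 and 39 ≡ 3 (mod 4), so (11/39) = −(39/11).
Reduce top mod 11: now compute (6/11).
Pull out 2: since 11 ≡ 3 (mod 8), (2/11) = -1.
Reciprocity: 3 ≡ 3 and 11 ≡ 3 (mod 4), so (3/11) = −(11/3).
Reduce top mod 3: now compute (2/3).
Pull out 2: since 3 ≡ 3 (mod 8), (2/3) = -1.
Reached (1/3) = 1. Collecting the sign flips along the way, the symbol is -1.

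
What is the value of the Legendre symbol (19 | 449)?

Reciprocity: 19 ≡ 3 and 449 ≡ 1 (mod 4), so (19/449) = +(449/19).
Reduce top mod 19: now compute (12/19).
Pull out 2^2: since 19 ≡ 3 (mod 8), (2/19) = -1, so (2/19)^2 = +1.
Reciprocity: 3 ≡ 3 and 19 ≡ 3 (mod 4), so (3/19) = −(19/3).
Reduce top mod 3: now compute (1/3).
Reached (1/3) = 1. Collecting the sign flips along the way, the symbol is -1.

-1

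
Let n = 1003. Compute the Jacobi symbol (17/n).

Reciprocity: 17 ≡ 1 and 1003 ≡ 3 (mod 4), so (17/1003) = +(1003/17).
Reduce top mod 17: now compute (0/17).
Top reduces to 0: gcd > 1, so the symbol is 0.

0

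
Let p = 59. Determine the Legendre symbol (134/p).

1

Euler's criterion: (134/59) ≡ 16^29 (mod 59).
16^2 ≡ 20 (mod 59)
16^4 ≡ 46 (mod 59)
16^8 ≡ 51 (mod 59)
16^16 ≡ 5 (mod 59)
16^29 = 16^(16+8+4+1) ≡ 1 (mod 59).
Result is 1, so (134/59) = 1.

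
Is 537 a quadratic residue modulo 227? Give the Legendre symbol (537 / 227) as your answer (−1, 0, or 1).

First reduce: 537 ≡ 83 (mod 227).
Reciprocity: 83 ≡ 3 and 227 ≡ 3 (mod 4), so (83/227) = −(227/83).
Reduce top mod 83: now compute (61/83).
Reciprocity: 61 ≡ 1 and 83 ≡ 3 (mod 4), so (61/83) = +(83/61).
Reduce top mod 61: now compute (22/61).
Pull out 2: since 61 ≡ 5 (mod 8), (2/61) = -1.
Reciprocity: 11 ≡ 3 and 61 ≡ 1 (mod 4), so (11/61) = +(61/11).
Reduce top mod 11: now compute (6/11).
Pull out 2: since 11 ≡ 3 (mod 8), (2/11) = -1.
Reciprocity: 3 ≡ 3 and 11 ≡ 3 (mod 4), so (3/11) = −(11/3).
Reduce top mod 3: now compute (2/3).
Pull out 2: since 3 ≡ 3 (mod 8), (2/3) = -1.
Reached (1/3) = 1. Collecting the sign flips along the way, the symbol is -1.

-1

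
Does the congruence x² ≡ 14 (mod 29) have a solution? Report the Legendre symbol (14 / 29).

Pull out 2: since 29 ≡ 5 (mod 8), (2/29) = -1.
Reciprocity: 7 ≡ 3 and 29 ≡ 1 (mod 4), so (7/29) = +(29/7).
Reduce top mod 7: now compute (1/7).
Reached (1/7) = 1. Collecting the sign flips along the way, the symbol is -1.

-1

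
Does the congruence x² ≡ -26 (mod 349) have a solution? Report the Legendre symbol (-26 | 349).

1

First reduce: -26 ≡ 323 (mod 349).
Reciprocity: 323 ≡ 3 and 349 ≡ 1 (mod 4), so (323/349) = +(349/323).
Reduce top mod 323: now compute (26/323).
Pull out 2: since 323 ≡ 3 (mod 8), (2/323) = -1.
Reciprocity: 13 ≡ 1 and 323 ≡ 3 (mod 4), so (13/323) = +(323/13).
Reduce top mod 13: now compute (11/13).
Reciprocity: 11 ≡ 3 and 13 ≡ 1 (mod 4), so (11/13) = +(13/11).
Reduce top mod 11: now compute (2/11).
Pull out 2: since 11 ≡ 3 (mod 8), (2/11) = -1.
Reached (1/11) = 1. Collecting the sign flips along the way, the symbol is +1.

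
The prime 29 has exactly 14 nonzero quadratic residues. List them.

Square k = 1,…,14 (k and 29−k give the same square):
1²=1, 2²=4, 3²=9, 4²=16, 5²=25, 6²≡7, 7²≡20, 8²≡6, 9²≡23, 10²≡13, 11²≡5, 12²≡28, 13²≡24, 14²≡22 (mod 29).
So the quadratic residues mod 29 are {1, 4, 5, 6, 7, 9, 13, 16, 20, 22, 23, 24, 25, 28}.

1, 4, 5, 6, 7, 9, 13, 16, 20, 22, 23, 24, 25, 28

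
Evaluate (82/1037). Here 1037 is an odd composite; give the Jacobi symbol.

Pull out 2: since 1037 ≡ 5 (mod 8), (2/1037) = -1.
Reciprocity: 41 ≡ 1 and 1037 ≡ 1 (mod 4), so (41/1037) = +(1037/41).
Reduce top mod 41: now compute (12/41).
Pull out 2^2: since 41 ≡ 1 (mod 8), (2/41) = +1, so (2/41)^2 = +1.
Reciprocity: 3 ≡ 3 and 41 ≡ 1 (mod 4), so (3/41) = +(41/3).
Reduce top mod 3: now compute (2/3).
Pull out 2: since 3 ≡ 3 (mod 8), (2/3) = -1.
Reached (1/3) = 1. Collecting the sign flips along the way, the symbol is +1.

1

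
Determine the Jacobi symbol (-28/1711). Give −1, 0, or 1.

First reduce: -28 ≡ 1683 (mod 1711).
Reciprocity: 1683 ≡ 3 and 1711 ≡ 3 (mod 4), so (1683/1711) = −(1711/1683).
Reduce top mod 1683: now compute (28/1683).
Pull out 2^2: since 1683 ≡ 3 (mod 8), (2/1683) = -1, so (2/1683)^2 = +1.
Reciprocity: 7 ≡ 3 and 1683 ≡ 3 (mod 4), so (7/1683) = −(1683/7).
Reduce top mod 7: now compute (3/7).
Reciprocity: 3 ≡ 3 and 7 ≡ 3 (mod 4), so (3/7) = −(7/3).
Reduce top mod 3: now compute (1/3).
Reached (1/3) = 1. Collecting the sign flips along the way, the symbol is -1.

-1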